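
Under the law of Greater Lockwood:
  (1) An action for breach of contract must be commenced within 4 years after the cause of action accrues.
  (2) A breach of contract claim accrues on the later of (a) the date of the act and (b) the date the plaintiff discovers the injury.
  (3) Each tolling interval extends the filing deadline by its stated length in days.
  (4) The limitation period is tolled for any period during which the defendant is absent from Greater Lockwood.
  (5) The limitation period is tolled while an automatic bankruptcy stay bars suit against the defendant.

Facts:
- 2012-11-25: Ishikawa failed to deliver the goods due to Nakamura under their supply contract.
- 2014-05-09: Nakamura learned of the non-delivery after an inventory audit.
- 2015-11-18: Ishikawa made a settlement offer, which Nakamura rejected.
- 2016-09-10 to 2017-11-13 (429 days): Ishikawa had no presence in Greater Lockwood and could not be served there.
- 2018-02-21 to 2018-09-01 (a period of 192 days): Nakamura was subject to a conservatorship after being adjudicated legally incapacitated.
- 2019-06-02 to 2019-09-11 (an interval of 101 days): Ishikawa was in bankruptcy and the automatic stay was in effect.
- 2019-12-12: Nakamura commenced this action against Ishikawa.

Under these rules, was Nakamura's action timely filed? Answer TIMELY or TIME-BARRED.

TIME-BARRED

Taking the later of the act (2012-11-25) and discovery (2014-05-09), the claim accrued on 2014-05-09.
Adding the 4 years base period to 2014-05-09 gives a deadline of 2018-05-09, before any tolling.
Because the defendant's absence from the jurisdiction ran from 2016-09-10 to 2017-11-13, the deadline is extended by 429 days to 2019-07-12.
Because the automatic bankruptcy stay ran from 2019-06-02 to 2019-09-11, the deadline is extended by 101 days to 2019-10-21.
Although the plaintiff's incapacity ran from 2018-02-21 to 2018-09-01, the stated rules do not make that a tolling event, so it is disregarded.
Nothing else in the chronology tolls or restarts the period.
Filing on 2019-12-12 missed the 2019-10-21 deadline — the action is time-barred.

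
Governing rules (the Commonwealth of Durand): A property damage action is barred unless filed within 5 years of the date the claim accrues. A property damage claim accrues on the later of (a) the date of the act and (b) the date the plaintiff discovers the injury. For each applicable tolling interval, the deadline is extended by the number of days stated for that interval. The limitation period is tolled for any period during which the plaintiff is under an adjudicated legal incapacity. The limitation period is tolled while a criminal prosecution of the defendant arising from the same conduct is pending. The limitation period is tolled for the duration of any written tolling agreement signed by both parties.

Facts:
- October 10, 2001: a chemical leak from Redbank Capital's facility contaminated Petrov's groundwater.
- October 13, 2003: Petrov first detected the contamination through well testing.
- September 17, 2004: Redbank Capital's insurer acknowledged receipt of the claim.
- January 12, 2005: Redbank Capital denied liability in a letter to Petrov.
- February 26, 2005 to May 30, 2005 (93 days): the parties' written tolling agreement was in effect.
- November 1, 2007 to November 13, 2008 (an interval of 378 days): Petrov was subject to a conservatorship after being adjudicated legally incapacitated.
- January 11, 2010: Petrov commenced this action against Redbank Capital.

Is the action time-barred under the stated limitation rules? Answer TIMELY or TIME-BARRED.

TIMELY

Because discovery on October 13, 2003 post-dates the October 10, 2001 act, accrual under the later-of rule falls on October 13, 2003.
Adding the 5 years base period to October 13, 2003 gives a deadline of October 13, 2008, before any tolling.
The period was tolled for 93 days by the written tolling agreement (February 26, 2005 to May 30, 2005), pushing the deadline to January 14, 2009.
Because the plaintiff's legal incapacity ran from November 1, 2007 to November 13, 2008, the deadline is extended by 378 days to January 27, 2010.
The other events in the timeline have no effect on the limitation period under the stated rules.
The January 11, 2010 filing precedes the January 27, 2010 deadline; the claim is timely.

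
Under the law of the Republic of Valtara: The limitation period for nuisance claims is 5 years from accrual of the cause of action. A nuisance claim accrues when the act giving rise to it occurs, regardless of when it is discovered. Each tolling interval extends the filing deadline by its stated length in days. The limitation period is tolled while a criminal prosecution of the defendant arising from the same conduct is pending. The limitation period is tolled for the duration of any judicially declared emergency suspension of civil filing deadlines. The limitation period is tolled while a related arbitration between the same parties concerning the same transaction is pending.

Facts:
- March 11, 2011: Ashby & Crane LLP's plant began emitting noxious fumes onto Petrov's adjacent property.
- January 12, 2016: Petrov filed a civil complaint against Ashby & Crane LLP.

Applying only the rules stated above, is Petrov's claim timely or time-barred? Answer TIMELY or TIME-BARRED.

The limitation period began to run on March 11, 2011.
Adding the 5 years base period to March 11, 2011 gives a deadline of March 11, 2016, before any tolling.
The January 12, 2016 filing precedes the March 11, 2016 deadline; the claim is timely.

TIMELY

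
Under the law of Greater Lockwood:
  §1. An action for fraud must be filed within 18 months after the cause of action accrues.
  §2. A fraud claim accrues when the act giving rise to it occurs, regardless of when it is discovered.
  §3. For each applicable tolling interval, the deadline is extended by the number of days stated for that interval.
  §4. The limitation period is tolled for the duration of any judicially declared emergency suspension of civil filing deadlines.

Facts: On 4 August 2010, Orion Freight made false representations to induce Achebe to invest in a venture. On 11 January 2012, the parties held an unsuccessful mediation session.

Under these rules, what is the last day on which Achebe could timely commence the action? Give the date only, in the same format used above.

The claim accrued on 4 August 2010, when the wrongful act occurred.
Adding the 18 months base period to 4 August 2010 gives a deadline of 4 February 2012, before any tolling.
The other events in the timeline have no effect on the limitation period under the stated rules.

4 February 2012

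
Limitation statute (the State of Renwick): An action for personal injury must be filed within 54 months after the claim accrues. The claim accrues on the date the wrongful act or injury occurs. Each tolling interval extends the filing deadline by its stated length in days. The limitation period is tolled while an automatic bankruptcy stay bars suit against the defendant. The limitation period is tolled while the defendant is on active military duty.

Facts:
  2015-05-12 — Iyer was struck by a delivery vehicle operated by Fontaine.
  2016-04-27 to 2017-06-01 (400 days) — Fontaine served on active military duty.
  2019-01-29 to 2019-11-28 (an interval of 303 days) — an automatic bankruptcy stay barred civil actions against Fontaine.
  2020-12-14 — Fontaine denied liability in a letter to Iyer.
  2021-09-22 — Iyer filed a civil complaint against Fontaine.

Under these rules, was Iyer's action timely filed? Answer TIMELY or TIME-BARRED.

TIMELY

The limitation period began to run on 2015-05-12.
Adding the 54 months base period to 2015-05-12 gives a deadline of 2019-11-12, before any tolling.
The defendant's active military service from 2016-04-27 to 2017-06-01 tolled the period for 400 days, extending the deadline to 2020-12-16.
Because the automatic bankruptcy stay ran from 2019-01-29 to 2019-11-28, the deadline is extended by 303 days to 2021-10-15.
None of the other events listed affects the running of the period under the stated rules.
Filing on 2021-09-22 beat the 2021-10-15 deadline — the action is timely.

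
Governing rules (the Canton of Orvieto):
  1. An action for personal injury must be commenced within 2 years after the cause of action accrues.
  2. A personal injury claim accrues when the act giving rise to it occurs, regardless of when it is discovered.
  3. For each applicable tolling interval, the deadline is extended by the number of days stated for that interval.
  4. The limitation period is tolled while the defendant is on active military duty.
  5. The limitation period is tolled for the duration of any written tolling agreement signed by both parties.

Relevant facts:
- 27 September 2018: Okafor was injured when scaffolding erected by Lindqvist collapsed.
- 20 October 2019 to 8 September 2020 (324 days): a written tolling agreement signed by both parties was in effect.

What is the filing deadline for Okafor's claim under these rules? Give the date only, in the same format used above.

17 August 2021

The cause of action accrued on 27 September 2018, the date of the act.
Adding the 2 years base period to 27 September 2018 gives a deadline of 27 September 2020, before any tolling.
The written tolling agreement from 20 October 2019 to 8 September 2020 tolled the period for 324 days, extending the deadline to 17 August 2021.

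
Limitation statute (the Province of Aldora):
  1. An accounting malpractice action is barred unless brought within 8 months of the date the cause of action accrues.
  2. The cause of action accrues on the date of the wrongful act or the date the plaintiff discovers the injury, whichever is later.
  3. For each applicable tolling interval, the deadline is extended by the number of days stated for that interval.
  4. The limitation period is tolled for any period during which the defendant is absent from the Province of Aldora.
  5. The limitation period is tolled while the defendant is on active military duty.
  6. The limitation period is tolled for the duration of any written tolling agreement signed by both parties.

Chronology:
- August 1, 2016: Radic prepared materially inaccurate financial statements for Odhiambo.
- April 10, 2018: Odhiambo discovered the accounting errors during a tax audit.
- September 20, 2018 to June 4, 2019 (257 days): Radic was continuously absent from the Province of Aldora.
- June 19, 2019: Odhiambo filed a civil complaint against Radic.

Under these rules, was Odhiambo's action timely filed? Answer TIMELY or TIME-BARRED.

Because discovery on April 10, 2018 post-dates the August 1, 2016 act, accrual under the later-of rule falls on April 10, 2018.
Adding the 8 months base period to April 10, 2018 gives a deadline of December 10, 2018, before any tolling.
Because the defendant's absence from the jurisdiction ran from September 20, 2018 to June 4, 2019, the deadline is extended by 257 days to August 24, 2019.
The June 19, 2019 filing precedes the August 24, 2019 deadline; the claim is timely.

TIMELY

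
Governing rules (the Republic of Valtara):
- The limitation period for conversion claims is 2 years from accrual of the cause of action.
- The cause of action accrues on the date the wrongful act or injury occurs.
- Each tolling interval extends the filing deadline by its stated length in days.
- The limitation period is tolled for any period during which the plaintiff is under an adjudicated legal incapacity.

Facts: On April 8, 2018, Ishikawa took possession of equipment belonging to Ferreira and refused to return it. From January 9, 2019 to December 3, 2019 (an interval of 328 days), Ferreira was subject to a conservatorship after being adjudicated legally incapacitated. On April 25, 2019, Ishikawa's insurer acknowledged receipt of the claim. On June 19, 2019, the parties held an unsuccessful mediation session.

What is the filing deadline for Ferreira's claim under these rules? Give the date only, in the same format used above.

The limitation period began to run on April 8, 2018.
The untolled deadline — 2 years after April 8, 2018 — is April 8, 2020.
The plaintiff's legal incapacity from January 9, 2019 to December 3, 2019 tolled the period for 328 days, extending the deadline to March 2, 2021.
None of the other events listed affects the running of the period under the stated rules.

March 2, 2021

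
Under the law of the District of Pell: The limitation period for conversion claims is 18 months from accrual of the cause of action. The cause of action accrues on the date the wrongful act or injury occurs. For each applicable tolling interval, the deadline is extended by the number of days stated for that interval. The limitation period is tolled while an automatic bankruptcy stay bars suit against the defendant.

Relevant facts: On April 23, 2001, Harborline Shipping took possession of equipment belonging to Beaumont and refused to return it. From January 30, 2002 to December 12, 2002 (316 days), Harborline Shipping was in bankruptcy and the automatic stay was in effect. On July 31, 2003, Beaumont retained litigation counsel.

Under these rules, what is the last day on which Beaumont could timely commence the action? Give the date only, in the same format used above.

September 4, 2003

The limitation period began to run on April 23, 2001.
The untolled deadline — 18 months after April 23, 2001 — is October 23, 2002.
Because the automatic bankruptcy stay ran from January 30, 2002 to December 12, 2002, the deadline is extended by 316 days to September 4, 2003.
None of the other events listed affects the running of the period under the stated rules.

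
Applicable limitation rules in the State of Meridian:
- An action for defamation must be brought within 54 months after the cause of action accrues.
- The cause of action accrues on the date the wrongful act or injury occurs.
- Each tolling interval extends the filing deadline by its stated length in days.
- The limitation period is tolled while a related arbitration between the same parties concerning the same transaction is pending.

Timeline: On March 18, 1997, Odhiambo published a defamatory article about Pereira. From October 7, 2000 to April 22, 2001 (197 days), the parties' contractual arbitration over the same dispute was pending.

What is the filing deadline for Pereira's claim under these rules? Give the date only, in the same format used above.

April 3, 2002

The claim accrued on March 18, 1997, when the wrongful act occurred.
54 months from March 18, 1997 is September 18, 2001.
The period was tolled for 197 days by the pending related arbitration (October 7, 2000 to April 22, 2001), pushing the deadline to April 3, 2002.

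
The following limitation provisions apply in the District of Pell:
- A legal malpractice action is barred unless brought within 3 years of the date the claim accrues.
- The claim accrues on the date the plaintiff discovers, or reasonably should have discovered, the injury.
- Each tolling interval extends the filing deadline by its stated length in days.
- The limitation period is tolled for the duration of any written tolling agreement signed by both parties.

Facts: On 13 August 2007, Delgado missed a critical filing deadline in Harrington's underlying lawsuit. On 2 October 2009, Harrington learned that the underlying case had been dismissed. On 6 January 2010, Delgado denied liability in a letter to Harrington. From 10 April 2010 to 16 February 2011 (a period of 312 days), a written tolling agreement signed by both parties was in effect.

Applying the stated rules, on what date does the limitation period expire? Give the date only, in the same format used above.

Under the discovery rule, the claim accrued on 2 October 2009, when Harrington discovered the injury — not on the 13 August 2007 date of the underlying act.
Adding the 3 years base period to 2 October 2009 gives a deadline of 2 October 2012, before any tolling.
The written tolling agreement from 10 April 2010 to 16 February 2011 tolled the period for 312 days, extending the deadline to 10 August 2013.
Nothing else in the chronology tolls or restarts the period.

10 August 2013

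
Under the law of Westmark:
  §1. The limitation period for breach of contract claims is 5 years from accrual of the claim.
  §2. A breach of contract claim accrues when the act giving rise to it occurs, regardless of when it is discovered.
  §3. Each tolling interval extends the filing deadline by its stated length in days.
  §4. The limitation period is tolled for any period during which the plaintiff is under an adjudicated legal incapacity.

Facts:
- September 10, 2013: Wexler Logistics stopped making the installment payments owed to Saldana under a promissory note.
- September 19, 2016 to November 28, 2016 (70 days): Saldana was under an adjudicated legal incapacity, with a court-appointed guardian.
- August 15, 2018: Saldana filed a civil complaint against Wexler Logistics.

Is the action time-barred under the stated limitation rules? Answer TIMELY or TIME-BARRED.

The limitation period began to run on September 10, 2013.
5 years from September 10, 2013 is September 10, 2018.
Because the plaintiff's legal incapacity ran from September 19, 2016 to November 28, 2016, the deadline is extended by 70 days to November 19, 2018.
The August 15, 2018 filing precedes the November 19, 2018 deadline; the claim is timely.

TIMELY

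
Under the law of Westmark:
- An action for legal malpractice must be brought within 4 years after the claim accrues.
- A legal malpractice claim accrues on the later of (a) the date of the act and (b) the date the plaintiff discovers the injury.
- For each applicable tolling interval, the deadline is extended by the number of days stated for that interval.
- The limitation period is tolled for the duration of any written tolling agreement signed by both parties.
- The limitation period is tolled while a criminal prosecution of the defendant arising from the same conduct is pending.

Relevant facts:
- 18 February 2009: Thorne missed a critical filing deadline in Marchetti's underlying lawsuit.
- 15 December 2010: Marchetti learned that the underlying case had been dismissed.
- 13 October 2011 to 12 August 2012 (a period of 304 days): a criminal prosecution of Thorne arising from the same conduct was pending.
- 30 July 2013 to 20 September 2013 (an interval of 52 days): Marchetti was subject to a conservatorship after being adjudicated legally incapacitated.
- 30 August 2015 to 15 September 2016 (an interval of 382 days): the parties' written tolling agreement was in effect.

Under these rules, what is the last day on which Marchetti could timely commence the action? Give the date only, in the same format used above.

31 October 2016

Taking the later of the act (18 February 2009) and discovery (15 December 2010), the claim accrued on 15 December 2010.
4 years from 15 December 2010 is 15 December 2014.
The period was tolled for 304 days by the pending criminal prosecution (13 October 2011 to 12 August 2012), pushing the deadline to 15 October 2015.
Because the written tolling agreement ran from 30 August 2015 to 15 September 2016, the deadline is extended by 382 days to 31 October 2016.
No stated provision tolls the period for the plaintiff's incapacity, so the interval from 30 July 2013 to 20 September 2013 has no effect on the deadline.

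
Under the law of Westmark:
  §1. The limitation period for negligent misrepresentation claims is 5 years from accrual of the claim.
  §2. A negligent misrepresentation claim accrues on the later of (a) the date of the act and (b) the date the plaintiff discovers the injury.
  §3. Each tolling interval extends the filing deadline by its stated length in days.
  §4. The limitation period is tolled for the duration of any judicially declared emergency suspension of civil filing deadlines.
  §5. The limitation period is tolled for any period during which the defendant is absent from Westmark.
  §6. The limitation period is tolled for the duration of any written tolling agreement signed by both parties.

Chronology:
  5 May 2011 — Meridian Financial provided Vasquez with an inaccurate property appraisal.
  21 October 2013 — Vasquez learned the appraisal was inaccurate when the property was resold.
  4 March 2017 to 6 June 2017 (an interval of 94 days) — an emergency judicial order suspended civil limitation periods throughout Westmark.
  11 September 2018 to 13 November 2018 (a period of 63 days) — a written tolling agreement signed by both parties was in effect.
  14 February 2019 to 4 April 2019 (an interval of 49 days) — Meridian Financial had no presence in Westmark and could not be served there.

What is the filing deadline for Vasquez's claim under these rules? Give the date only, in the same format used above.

Taking the later of the act (5 May 2011) and discovery (21 October 2013), the claim accrued on 21 October 2013.
Adding the 5 years base period to 21 October 2013 gives a deadline of 21 October 2018, before any tolling.
The period was tolled for 94 days by the emergency suspension of filing deadlines (4 March 2017 to 6 June 2017), pushing the deadline to 23 January 2019.
The period was tolled for 63 days by the written tolling agreement (11 September 2018 to 13 November 2018), pushing the deadline to 27 March 2019.
The period was tolled for 49 days by the defendant's absence from the jurisdiction (14 February 2019 to 4 April 2019), pushing the deadline to 15 May 2019.

15 May 2019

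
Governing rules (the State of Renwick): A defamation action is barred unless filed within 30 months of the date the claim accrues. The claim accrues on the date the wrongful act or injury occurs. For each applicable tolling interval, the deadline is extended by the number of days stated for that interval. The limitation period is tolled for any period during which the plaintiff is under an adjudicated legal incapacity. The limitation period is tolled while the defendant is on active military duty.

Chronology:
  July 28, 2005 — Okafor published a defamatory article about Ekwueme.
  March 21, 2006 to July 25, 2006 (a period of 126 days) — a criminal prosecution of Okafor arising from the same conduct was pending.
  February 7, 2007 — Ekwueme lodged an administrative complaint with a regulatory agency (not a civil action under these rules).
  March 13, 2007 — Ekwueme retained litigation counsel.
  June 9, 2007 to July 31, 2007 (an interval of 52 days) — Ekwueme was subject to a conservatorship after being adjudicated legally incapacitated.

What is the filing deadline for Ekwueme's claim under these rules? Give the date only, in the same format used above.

March 20, 2008

The claim accrued on July 28, 2005, when the wrongful act occurred.
30 months from July 28, 2005 is January 28, 2008.
The period was tolled for 52 days by the plaintiff's legal incapacity (June 9, 2007 to July 31, 2007), pushing the deadline to March 20, 2008.
The pending criminal prosecution from March 21, 2006 to July 25, 2006 does not toll the period, because no stated rule makes a criminal prosecution a tolling event.
None of the other events listed affects the running of the period under the stated rules.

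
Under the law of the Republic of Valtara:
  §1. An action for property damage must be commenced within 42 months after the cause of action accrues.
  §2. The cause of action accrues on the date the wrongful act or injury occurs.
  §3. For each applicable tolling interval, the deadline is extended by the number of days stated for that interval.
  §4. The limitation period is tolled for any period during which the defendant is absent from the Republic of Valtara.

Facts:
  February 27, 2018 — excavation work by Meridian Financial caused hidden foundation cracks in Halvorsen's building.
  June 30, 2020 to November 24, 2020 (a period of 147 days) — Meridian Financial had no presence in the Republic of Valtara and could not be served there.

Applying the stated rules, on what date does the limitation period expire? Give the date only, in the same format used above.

January 21, 2022

The limitation period began to run on February 27, 2018.
Adding the 42 months base period to February 27, 2018 gives a deadline of August 27, 2021, before any tolling.
The period was tolled for 147 days by the defendant's absence from the jurisdiction (June 30, 2020 to November 24, 2020), pushing the deadline to January 21, 2022.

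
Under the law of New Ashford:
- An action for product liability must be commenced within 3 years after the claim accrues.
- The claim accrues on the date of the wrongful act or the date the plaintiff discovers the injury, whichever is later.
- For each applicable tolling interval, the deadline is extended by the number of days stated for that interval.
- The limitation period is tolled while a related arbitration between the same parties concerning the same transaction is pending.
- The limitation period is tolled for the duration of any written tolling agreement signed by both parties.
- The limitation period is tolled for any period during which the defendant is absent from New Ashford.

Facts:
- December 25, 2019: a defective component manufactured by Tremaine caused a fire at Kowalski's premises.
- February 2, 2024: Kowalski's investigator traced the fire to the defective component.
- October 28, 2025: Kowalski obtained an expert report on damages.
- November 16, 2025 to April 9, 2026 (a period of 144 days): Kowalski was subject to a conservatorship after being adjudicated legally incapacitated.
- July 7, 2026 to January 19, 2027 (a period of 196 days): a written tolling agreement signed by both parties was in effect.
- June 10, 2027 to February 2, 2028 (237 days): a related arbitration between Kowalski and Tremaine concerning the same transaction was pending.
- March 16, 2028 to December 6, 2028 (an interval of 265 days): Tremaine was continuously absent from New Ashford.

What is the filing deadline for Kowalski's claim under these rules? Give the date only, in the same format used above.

The claim accrued on February 2, 2024 — the later of the December 25, 2019 act and the February 2, 2024 discovery.
Adding the 3 years base period to February 2, 2024 gives a deadline of February 2, 2027, before any tolling.
The written tolling agreement from July 7, 2026 to January 19, 2027 tolled the period for 196 days, extending the deadline to August 17, 2027.
The pending related arbitration from June 10, 2027 to February 2, 2028 tolled the period for 237 days, extending the deadline to April 10, 2028.
Because the defendant's absence from the jurisdiction ran from March 16, 2028 to December 6, 2028, the deadline is extended by 265 days to December 31, 2028.
The plaintiff's legal incapacity from November 16, 2025 to April 9, 2026 does not toll the period, because no stated rule makes the plaintiff's incapacity a tolling event.
The other events in the timeline have no effect on the limitation period under the stated rules.

December 31, 2028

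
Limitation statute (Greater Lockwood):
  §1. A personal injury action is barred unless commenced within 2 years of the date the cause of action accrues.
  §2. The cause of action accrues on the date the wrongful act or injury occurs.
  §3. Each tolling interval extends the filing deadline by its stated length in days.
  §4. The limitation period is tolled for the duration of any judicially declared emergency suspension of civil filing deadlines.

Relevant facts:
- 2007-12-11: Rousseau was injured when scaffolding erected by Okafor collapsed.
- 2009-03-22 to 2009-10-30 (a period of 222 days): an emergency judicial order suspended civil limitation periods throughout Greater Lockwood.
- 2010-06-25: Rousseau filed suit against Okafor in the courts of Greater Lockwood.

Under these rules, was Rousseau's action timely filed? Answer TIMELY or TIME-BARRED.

TIMELY

The limitation period began to run on 2007-12-11.
The untolled deadline — 2 years after 2007-12-11 — is 2009-12-11.
The emergency suspension of filing deadlines from 2009-03-22 to 2009-10-30 tolled the period for 222 days, extending the deadline to 2010-07-21.
Filing on 2010-06-25 beat the 2010-07-21 deadline — the action is timely.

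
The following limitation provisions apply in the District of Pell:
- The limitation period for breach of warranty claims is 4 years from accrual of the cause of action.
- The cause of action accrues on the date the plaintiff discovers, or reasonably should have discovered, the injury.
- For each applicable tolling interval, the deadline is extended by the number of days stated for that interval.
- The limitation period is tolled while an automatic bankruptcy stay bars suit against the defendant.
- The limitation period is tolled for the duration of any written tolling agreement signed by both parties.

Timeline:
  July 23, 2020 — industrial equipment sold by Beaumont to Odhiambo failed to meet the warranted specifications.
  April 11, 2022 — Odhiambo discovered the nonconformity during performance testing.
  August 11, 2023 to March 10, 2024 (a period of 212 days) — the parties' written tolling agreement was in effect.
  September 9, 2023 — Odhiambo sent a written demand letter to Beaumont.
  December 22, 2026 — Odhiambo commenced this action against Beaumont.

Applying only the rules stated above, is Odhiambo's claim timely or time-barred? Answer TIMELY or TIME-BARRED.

The claim did not accrue until Odhiambo discovered the injury on April 11, 2022; the July 23, 2020 act date does not start the clock under the stated rule.
The untolled deadline — 4 years after April 11, 2022 — is April 11, 2026.
Because the written tolling agreement ran from August 11, 2023 to March 10, 2024, the deadline is extended by 212 days to November 9, 2026.
The other events in the timeline have no effect on the limitation period under the stated rules.
Odhiambo filed on December 22, 2026, after the November 9, 2026 deadline, so the action is time-barred.

TIME-BARRED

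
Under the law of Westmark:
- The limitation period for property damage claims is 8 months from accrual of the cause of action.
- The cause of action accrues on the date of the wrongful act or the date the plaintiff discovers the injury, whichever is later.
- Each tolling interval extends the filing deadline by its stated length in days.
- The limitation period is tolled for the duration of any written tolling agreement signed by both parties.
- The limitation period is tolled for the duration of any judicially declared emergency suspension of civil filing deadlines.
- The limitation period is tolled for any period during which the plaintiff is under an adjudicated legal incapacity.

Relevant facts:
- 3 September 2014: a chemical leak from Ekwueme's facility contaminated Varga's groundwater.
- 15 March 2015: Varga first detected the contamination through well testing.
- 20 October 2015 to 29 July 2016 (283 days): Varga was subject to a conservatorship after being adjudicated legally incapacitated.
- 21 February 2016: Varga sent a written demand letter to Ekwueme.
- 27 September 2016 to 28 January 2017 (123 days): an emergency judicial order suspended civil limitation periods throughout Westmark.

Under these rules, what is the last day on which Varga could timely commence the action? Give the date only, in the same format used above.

Taking the later of the act (3 September 2014) and discovery (15 March 2015), the claim accrued on 15 March 2015.
Adding the 8 months base period to 15 March 2015 gives a deadline of 15 November 2015, before any tolling.
The plaintiff's legal incapacity from 20 October 2015 to 29 July 2016 tolled the period for 283 days, extending the deadline to 24 August 2016.
The emergency suspension of filing deadlines starting 27 September 2016 came too late — the period had run on 24 August 2016 — and so does not extend the deadline.
None of the other events listed affects the running of the period under the stated rules.

24 August 2016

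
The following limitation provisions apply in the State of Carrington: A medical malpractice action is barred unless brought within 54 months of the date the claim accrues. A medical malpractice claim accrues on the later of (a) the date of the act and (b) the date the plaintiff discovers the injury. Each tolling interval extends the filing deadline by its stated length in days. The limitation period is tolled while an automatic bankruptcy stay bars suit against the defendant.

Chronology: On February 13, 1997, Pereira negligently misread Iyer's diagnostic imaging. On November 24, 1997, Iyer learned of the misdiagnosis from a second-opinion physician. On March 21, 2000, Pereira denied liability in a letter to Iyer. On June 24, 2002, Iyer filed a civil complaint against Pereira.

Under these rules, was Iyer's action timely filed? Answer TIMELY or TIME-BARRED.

The claim accrued on November 24, 1997 — the later of the February 13, 1997 act and the November 24, 1997 discovery.
54 months from November 24, 1997 is May 24, 2002.
None of the other events listed affects the running of the period under the stated rules.
Iyer filed on June 24, 2002, after the May 24, 2002 deadline, so the action is time-barred.

TIME-BARRED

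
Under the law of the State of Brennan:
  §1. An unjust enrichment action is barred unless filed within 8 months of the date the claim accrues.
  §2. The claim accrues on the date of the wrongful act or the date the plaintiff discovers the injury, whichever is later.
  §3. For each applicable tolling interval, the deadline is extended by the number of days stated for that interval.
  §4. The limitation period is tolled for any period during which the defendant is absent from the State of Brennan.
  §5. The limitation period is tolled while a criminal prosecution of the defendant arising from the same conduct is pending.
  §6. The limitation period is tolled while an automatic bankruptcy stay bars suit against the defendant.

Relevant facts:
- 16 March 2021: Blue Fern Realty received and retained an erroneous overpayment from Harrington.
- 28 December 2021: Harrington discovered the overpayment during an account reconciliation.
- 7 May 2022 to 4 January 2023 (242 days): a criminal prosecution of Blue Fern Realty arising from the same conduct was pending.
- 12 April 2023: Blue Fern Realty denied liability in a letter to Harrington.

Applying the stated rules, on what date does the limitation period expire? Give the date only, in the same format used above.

The claim accrued on 28 December 2021 — the later of the 16 March 2021 act and the 28 December 2021 discovery.
8 months from 28 December 2021 is 28 August 2022.
The pending criminal prosecution from 7 May 2022 to 4 January 2023 tolled the period for 242 days, extending the deadline to 27 April 2023.
The other events in the timeline have no effect on the limitation period under the stated rules.

27 April 2023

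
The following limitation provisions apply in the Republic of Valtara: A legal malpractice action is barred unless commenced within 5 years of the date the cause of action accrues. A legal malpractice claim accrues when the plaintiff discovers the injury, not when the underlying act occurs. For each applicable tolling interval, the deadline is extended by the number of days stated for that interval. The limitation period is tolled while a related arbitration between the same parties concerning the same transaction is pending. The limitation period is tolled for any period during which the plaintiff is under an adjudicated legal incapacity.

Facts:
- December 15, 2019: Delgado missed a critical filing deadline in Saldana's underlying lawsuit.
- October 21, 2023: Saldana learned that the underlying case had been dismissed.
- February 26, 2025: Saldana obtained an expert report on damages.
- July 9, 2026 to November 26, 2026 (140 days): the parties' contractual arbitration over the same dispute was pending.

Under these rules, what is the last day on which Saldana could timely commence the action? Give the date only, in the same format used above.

Under the discovery rule, the claim accrued on October 21, 2023, when Saldana discovered the injury — not on the December 15, 2019 date of the underlying act.
5 years from October 21, 2023 is October 21, 2028.
Because the pending related arbitration ran from July 9, 2026 to November 26, 2026, the deadline is extended by 140 days to March 10, 2029.
The other events in the timeline have no effect on the limitation period under the stated rules.

March 10, 2029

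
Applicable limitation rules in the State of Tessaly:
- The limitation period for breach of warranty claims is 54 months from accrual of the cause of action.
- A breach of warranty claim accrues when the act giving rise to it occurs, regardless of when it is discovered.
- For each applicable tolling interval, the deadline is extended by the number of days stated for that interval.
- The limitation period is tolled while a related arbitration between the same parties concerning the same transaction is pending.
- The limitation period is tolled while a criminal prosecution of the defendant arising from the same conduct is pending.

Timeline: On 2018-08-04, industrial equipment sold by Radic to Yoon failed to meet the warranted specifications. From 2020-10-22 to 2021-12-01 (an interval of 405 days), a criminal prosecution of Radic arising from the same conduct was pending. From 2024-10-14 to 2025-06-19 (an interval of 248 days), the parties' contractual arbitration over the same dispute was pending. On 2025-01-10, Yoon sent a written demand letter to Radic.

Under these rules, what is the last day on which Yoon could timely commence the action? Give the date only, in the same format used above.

The limitation period began to run on 2018-08-04.
Adding the 54 months base period to 2018-08-04 gives a deadline of 2023-02-04, before any tolling.
The period was tolled for 405 days by the pending criminal prosecution (2020-10-22 to 2021-12-01), pushing the deadline to 2024-03-15.
The pending related arbitration from 2024-10-14 to 2025-06-19 began after the period had already run on 2024-03-15, so it has no tolling effect.
None of the other events listed affects the running of the period under the stated rules.

2024-03-15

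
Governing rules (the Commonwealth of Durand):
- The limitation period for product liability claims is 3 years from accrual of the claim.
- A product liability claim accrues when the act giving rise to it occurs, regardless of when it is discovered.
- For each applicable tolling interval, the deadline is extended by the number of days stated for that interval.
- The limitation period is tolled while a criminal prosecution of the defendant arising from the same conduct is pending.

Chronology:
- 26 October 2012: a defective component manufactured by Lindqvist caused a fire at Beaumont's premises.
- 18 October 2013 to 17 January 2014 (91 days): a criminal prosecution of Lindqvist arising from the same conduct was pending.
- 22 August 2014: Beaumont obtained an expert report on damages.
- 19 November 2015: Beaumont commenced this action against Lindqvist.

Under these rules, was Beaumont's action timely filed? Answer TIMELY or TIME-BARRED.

The claim accrued on 26 October 2012, when the wrongful act occurred.
3 years from 26 October 2012 is 26 October 2015.
The period was tolled for 91 days by the pending criminal prosecution (18 October 2013 to 17 January 2014), pushing the deadline to 25 January 2016.
Nothing else in the chronology tolls or restarts the period.
Beaumont filed on 19 November 2015, before the 25 January 2016 deadline, so the action is timely.

TIMELY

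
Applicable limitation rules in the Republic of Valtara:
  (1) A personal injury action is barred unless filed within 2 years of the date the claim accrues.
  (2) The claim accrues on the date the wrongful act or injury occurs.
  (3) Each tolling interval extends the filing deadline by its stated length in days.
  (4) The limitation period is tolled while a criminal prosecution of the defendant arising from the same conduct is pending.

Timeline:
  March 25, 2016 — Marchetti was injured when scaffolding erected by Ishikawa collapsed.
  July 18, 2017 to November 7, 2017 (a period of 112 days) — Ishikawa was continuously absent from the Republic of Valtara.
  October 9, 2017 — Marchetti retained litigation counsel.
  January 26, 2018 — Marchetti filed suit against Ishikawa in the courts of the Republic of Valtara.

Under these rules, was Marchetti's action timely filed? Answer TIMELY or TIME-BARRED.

The limitation period began to run on March 25, 2016.
Adding the 2 years base period to March 25, 2016 gives a deadline of March 25, 2018, before any tolling.
The defendant's absence from the jurisdiction from July 18, 2017 to November 7, 2017 does not toll the period, because no stated rule makes the defendant's absence a tolling event.
None of the other events listed affects the running of the period under the stated rules.
The January 26, 2018 filing precedes the March 25, 2018 deadline; the claim is timely.

TIMELY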